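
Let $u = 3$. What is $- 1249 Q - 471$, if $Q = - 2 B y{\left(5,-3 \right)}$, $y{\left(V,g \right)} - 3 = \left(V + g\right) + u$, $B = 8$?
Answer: $159401$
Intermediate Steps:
$y{\left(V,g \right)} = 6 + V + g$ ($y{\left(V,g \right)} = 3 + \left(\left(V + g\right) + 3\right) = 3 + \left(3 + V + g\right) = 6 + V + g$)
$Q = -128$ ($Q = \left(-2\right) 8 \left(6 + 5 - 3\right) = \left(-16\right) 8 = -128$)
$- 1249 Q - 471 = \left(-1249\right) \left(-128\right) - 471 = 159872 - 471 = 159401$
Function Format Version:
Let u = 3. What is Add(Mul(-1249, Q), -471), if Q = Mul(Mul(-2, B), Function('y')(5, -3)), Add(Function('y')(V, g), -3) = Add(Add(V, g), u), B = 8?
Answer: 159401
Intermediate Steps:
Function('y')(V, g) = Add(6, V, g) (Function('y')(V, g) = Add(3, Add(Add(V, g), 3)) = Add(3, Add(3, V, g)) = Add(6, V, g))
Q = -128 (Q = Mul(Mul(-2, 8), Add(6, 5, -3)) = Mul(-16, 8) = -128)
Add(Mul(-1249, Q), -471) = Add(Mul(-1249, -128), -471) = Add(159872, -471) = 159401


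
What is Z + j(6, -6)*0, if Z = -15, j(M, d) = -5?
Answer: -15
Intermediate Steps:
Z + j(6, -6)*0 = -15 - 5*0 = -15 + 0 = -15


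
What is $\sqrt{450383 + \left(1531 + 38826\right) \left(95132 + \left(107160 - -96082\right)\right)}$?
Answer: $\sqrt{12041929901} \approx 1.0974 \cdot 10^{5}$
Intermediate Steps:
$\sqrt{450383 + \left(1531 + 38826\right) \left(95132 + \left(107160 - -96082\right)\right)} = \sqrt{450383 + 40357 \left(95132 + \left(107160 + 96082\right)\right)} = \sqrt{450383 + 40357 \left(95132 + 203242\right)} = \sqrt{450383 + 40357 \cdot 298374} = \sqrt{450383 + 12041479518} = \sqrt{12041929901}$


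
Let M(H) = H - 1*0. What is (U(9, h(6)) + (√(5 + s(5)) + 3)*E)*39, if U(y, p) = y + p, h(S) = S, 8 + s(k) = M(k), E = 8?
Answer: 1521 + 312*√2 ≈ 1962.2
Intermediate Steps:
M(H) = H (M(H) = H + 0 = H)
s(k) = -8 + k
U(y, p) = p + y
(U(9, h(6)) + (√(5 + s(5)) + 3)*E)*39 = ((6 + 9) + (√(5 + (-8 + 5)) + 3)*8)*39 = (15 + (√(5 - 3) + 3)*8)*39 = (15 + (√2 + 3)*8)*39 = (15 + (3 + √2)*8)*39 = (15 + (24 + 8*√2))*39 = (39 + 8*√2)*39 = 1521 + 312*√2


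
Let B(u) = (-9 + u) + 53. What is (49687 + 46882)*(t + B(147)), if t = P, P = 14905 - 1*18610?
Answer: -339343466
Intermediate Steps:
P = -3705 (P = 14905 - 18610 = -3705)
B(u) = 44 + u
t = -3705
(49687 + 46882)*(t + B(147)) = (49687 + 46882)*(-3705 + (44 + 147)) = 96569*(-3705 + 191) = 96569*(-3514) = -339343466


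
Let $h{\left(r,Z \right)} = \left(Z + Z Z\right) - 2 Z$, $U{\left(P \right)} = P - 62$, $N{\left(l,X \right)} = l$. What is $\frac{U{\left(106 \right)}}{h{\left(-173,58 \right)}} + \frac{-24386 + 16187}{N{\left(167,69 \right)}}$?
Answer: $- \frac{13549273}{276051} \approx -49.083$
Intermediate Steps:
$U{\left(P \right)} = -62 + P$
$h{\left(r,Z \right)} = Z^{2} - Z$ ($h{\left(r,Z \right)} = \left(Z + Z^{2}\right) - 2 Z = Z^{2} - Z$)
$\frac{U{\left(106 \right)}}{h{\left(-173,58 \right)}} + \frac{-24386 + 16187}{N{\left(167,69 \right)}} = \frac{-62 + 106}{58 \left(-1 + 58\right)} + \frac{-24386 + 16187}{167} = \frac{44}{58 \cdot 57} - \frac{8199}{167} = \frac{44}{3306} - \frac{8199}{167} = 44 \cdot \frac{1}{3306} - \frac{8199}{167} = \frac{22}{1653} - \frac{8199}{167} = - \frac{13549273}{276051}$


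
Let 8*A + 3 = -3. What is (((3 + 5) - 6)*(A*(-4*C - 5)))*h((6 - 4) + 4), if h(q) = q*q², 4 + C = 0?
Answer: -3564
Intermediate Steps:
C = -4 (C = -4 + 0 = -4)
A = -¾ (A = -3/8 + (⅛)*(-3) = -3/8 - 3/8 = -¾ ≈ -0.75000)
h(q) = q³
(((3 + 5) - 6)*(A*(-4*C - 5)))*h((6 - 4) + 4) = (((3 + 5) - 6)*(-3*(-4*(-4) - 5)/4))*((6 - 4) + 4)³ = ((8 - 6)*(-3*(16 - 5)/4))*(2 + 4)³ = (2*(-¾*11))*6³ = (2*(-33/4))*216 = -33/2*216 = -3564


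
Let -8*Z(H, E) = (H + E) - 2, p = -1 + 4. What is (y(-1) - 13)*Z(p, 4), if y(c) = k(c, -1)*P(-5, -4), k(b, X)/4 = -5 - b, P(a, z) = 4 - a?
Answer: 785/8 ≈ 98.125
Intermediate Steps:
k(b, X) = -20 - 4*b (k(b, X) = 4*(-5 - b) = -20 - 4*b)
y(c) = -180 - 36*c (y(c) = (-20 - 4*c)*(4 - 1*(-5)) = (-20 - 4*c)*(4 + 5) = (-20 - 4*c)*9 = -180 - 36*c)
p = 3
Z(H, E) = 1/4 - E/8 - H/8 (Z(H, E) = -((H + E) - 2)/8 = -((E + H) - 2)/8 = -(-2 + E + H)/8 = 1/4 - E/8 - H/8)
(y(-1) - 13)*Z(p, 4) = ((-180 - 36*(-1)) - 13)*(1/4 - 1/8*4 - 1/8*3) = ((-180 + 36) - 13)*(1/4 - 1/2 - 3/8) = (-144 - 13)*(-5/8) = -157*(-5/8) = 785/8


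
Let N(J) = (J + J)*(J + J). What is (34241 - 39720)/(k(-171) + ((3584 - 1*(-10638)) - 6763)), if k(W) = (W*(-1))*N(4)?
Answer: -5479/18403 ≈ -0.29772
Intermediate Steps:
N(J) = 4*J² (N(J) = (2*J)*(2*J) = 4*J²)
k(W) = -64*W (k(W) = (W*(-1))*(4*4²) = (-W)*(4*16) = -W*64 = -64*W)
(34241 - 39720)/(k(-171) + ((3584 - 1*(-10638)) - 6763)) = (34241 - 39720)/(-64*(-171) + ((3584 - 1*(-10638)) - 6763)) = -5479/(10944 + ((3584 + 10638) - 6763)) = -5479/(10944 + (14222 - 6763)) = -5479/(10944 + 7459) = -5479/18403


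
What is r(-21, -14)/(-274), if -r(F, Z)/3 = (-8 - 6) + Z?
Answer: -42/137 ≈ -0.30657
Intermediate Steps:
r(F, Z) = 42 - 3*Z (r(F, Z) = -3*((-8 - 6) + Z) = -3*(-14 + Z) = 42 - 3*Z)
r(-21, -14)/(-274) = (42 - 3*(-14))/(-274) = (42 + 42)*(-1/274) = 84*(-1/274) = -42/137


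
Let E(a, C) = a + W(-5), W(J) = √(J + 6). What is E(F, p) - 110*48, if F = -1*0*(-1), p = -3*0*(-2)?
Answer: -5279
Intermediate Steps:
p = 0 (p = 0*(-2) = 0)
F = 0 (F = 0*(-1) = 0)
W(J) = √(6 + J)
E(a, C) = 1 + a (E(a, C) = a + √(6 - 5) = a + √1 = a + 1 = 1 + a)
E(F, p) - 110*48 = (1 + 0) - 110*48 = 1 - 5280 = -5279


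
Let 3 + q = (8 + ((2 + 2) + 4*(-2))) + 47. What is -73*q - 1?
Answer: -3505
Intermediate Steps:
q = 48 (q = -3 + ((8 + ((2 + 2) + 4*(-2))) + 47) = -3 + ((8 + (4 - 8)) + 47) = -3 + ((8 - 4) + 47) = -3 + (4 + 47) = -3 + 51 = 48)
-73*q - 1 = -73*48 - 1 = -3504 - 1 = -3505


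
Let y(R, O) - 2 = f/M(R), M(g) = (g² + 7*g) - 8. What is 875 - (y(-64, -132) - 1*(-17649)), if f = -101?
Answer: -61064539/3640 ≈ -16776.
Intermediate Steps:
M(g) = -8 + g² + 7*g
y(R, O) = 2 - 101/(-8 + R² + 7*R)
875 - (y(-64, -132) - 1*(-17649)) = 875 - ((-117 + 2*(-64)² + 14*(-64))/(-8 + (-64)² + 7*(-64)) - 1*(-17649)) = 875 - ((-117 + 2*4096 - 896)/(-8 + 4096 - 448) + 17649) = 875 - ((-117 + 8192 - 896)/3640 + 17649) = 875 - ((1/3640)*7179 + 17649) = 875 - (7179/3640 + 17649) = 875 - 1*64249539/3640 = 875 - 64249539/3640 = -61064539/3640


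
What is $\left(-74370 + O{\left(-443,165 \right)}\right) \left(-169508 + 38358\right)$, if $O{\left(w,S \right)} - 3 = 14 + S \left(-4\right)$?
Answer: $9837954950$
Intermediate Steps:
$O{\left(w,S \right)} = 17 - 4 S$ ($O{\left(w,S \right)} = 3 + \left(14 + S \left(-4\right)\right) = 3 - \left(-14 + 4 S\right) = 17 - 4 S$)
$\left(-74370 + O{\left(-443,165 \right)}\right) \left(-169508 + 38358\right) = \left(-74370 + \left(17 - 660\right)\right) \left(-169508 + 38358\right) = \left(-74370 + \left(17 - 660\right)\right) \left(-131150\right) = \left(-74370 - 643\right) \left(-131150\right) = \left(-75013\right) \left(-131150\right) = 9837954950$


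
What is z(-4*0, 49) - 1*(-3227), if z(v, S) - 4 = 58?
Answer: 3289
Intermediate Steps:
z(v, S) = 62 (z(v, S) = 4 + 58 = 62)
z(-4*0, 49) - 1*(-3227) = 62 - 1*(-3227) = 62 + 3227 = 3289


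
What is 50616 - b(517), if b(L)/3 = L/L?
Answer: 50613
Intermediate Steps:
b(L) = 3 (b(L) = 3*(L/L) = 3*1 = 3)
50616 - b(517) = 50616 - 1*3 = 50616 - 3 = 50613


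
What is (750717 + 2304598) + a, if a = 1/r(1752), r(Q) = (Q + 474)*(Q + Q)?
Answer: 23831163689761/7799904 ≈ 3.0553e+6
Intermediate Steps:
r(Q) = 2*Q*(474 + Q) (r(Q) = (474 + Q)*(2*Q) = 2*Q*(474 + Q))
a = 1/7799904 (a = 1/(2*1752*(474 + 1752)) = 1/(2*1752*2226) = 1/7799904 ≈ 1.2821e-7)
(750717 + 2304598) + a = (750717 + 2304598) + 1/7799904 = 3055315 + 1/7799904 = 23831163689761/7799904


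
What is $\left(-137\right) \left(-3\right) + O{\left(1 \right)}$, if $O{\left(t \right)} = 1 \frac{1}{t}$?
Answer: $412$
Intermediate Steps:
$O{\left(t \right)} = \frac{1}{t}$
$\left(-137\right) \left(-3\right) + O{\left(1 \right)} = \left(-137\right) \left(-3\right) + 1^{-1} = 411 + 1 = 412$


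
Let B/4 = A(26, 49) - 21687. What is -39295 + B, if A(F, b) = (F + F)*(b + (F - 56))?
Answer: -122091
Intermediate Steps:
A(F, b) = 2*F*(-56 + F + b) (A(F, b) = (2*F)*(b + (-56 + F)) = (2*F)*(-56 + F + b) = 2*F*(-56 + F + b))
B = -82796 (B = 4*(2*26*(-56 + 26 + 49) - 21687) = 4*(2*26*19 - 21687) = 4*(988 - 21687) = 4*(-20699) = -82796)
-39295 + B = -39295 - 82796 = -122091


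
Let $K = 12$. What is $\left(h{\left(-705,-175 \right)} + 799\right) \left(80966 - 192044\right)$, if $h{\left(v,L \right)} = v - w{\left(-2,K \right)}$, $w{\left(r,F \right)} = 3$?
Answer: $-10108098$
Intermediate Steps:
$h{\left(v,L \right)} = -3 + v$ ($h{\left(v,L \right)} = v - 3 = -3 + v$)
$\left(h{\left(-705,-175 \right)} + 799\right) \left(80966 - 192044\right) = \left(\left(-3 - 705\right) + 799\right) \left(80966 - 192044\right) = \left(-708 + 799\right) \left(-111078\right) = 91 \left(-111078\right) = -10108098$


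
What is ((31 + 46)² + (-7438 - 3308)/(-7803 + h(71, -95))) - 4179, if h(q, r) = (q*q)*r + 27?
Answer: 851684996/486671 ≈ 1750.0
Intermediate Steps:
h(q, r) = 27 + r*q² (h(q, r) = q²*r + 27 = r*q² + 27 = 27 + r*q²)
((31 + 46)² + (-7438 - 3308)/(-7803 + h(71, -95))) - 4179 = ((31 + 46)² + (-7438 - 3308)/(-7803 + (27 - 95*71²))) - 4179 = (77² - 10746/(-7803 + (27 - 95*5041))) - 4179 = (5929 - 10746/(-7803 + (27 - 478895))) - 4179 = (5929 - 10746/(-7803 - 478868)) - 4179 = (5929 - 10746/(-486671)) - 4179 = (5929 - 10746*(-1/486671)) - 4179 = (5929 + 10746/486671) - 4179 = 2885483105/486671 - 4179 = 851684996/486671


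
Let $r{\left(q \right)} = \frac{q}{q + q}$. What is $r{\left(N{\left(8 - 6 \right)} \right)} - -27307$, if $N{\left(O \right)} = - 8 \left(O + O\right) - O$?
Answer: $\frac{54615}{2} \approx 27308.0$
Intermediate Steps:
$N{\left(O \right)} = - 17 O$ ($N{\left(O \right)} = - 8 \cdot 2 O - O = - 16 O - O = - 17 O$)
$r{\left(q \right)} = \frac{1}{2}$ ($r{\left(q \right)} = \frac{q}{2 q} = \frac{1}{2 q} q = \frac{1}{2}$)
$r{\left(N{\left(8 - 6 \right)} \right)} - -27307 = \frac{1}{2} - -27307 = \frac{1}{2} + 27307 = \frac{54615}{2}$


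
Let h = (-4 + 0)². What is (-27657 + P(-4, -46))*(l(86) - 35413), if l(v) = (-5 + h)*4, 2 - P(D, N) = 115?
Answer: 982197130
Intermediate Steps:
h = 16 (h = (-4)² = 16)
P(D, N) = -113 (P(D, N) = 2 - 1*115 = 2 - 115 = -113)
l(v) = 44 (l(v) = (-5 + 16)*4 = 11*4 = 44)
(-27657 + P(-4, -46))*(l(86) - 35413) = (-27657 - 113)*(44 - 35413) = -27770*(-35369) = 982197130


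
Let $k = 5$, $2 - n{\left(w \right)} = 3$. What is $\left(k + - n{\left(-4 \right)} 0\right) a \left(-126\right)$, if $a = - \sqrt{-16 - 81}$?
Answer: $630 i \sqrt{97} \approx 6204.8 i$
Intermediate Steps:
$n{\left(w \right)} = -1$ ($n{\left(w \right)} = 2 - 3 = -1$)
$a = - i \sqrt{97}$ ($a = - \sqrt{-97} = - i \sqrt{97} \approx - 9.8489 i$)
$\left(k + - n{\left(-4 \right)} 0\right) a \left(-126\right) = \left(5 + \left(-1\right) \left(-1\right) 0\right) \left(- i \sqrt{97}\right) \left(-126\right) = \left(5 + 1 \cdot 0\right) \left(- i \sqrt{97}\right) \left(-126\right) = \left(5 + 0\right) \left(- i \sqrt{97}\right) \left(-126\right) = 5 \left(- i \sqrt{97}\right) \left(-126\right) = - 5 i \sqrt{97} \left(-126\right) = 630 i \sqrt{97}$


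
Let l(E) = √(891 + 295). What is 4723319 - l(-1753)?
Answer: 4723319 - √1186 ≈ 4.7233e+6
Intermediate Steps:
l(E) = √1186
4723319 - l(-1753) = 4723319 - √1186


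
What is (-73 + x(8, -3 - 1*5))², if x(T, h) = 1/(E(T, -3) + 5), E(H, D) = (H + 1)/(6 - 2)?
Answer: 4464769/841 ≈ 5308.9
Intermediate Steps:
E(H, D) = ¼ + H/4 (E(H, D) = (1 + H)/4 = (1 + H)*(¼) = ¼ + H/4)
x(T, h) = 1/(21/4 + T/4) (x(T, h) = 1/((¼ + T/4) + 5) = 1/(21/4 + T/4))
(-73 + x(8, -3 - 1*5))² = (-73 + 4/(21 + 8))² = (-73 + 4/29)² = (-2113/29)² = 4464769/841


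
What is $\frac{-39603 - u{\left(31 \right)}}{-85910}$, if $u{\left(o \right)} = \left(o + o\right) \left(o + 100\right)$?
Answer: $\frac{9545}{17182} \approx 0.55552$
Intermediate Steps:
$u{\left(o \right)} = 2 o \left(100 + o\right)$
$\frac{-39603 - u{\left(31 \right)}}{-85910} = \frac{-39603 - 2 \cdot 31 \left(100 + 31\right)}{-85910} = \left(-39603 - 2 \cdot 31 \cdot 131\right) \left(- \frac{1}{85910}\right) = \left(-39603 - 8122\right) \left(- \frac{1}{85910}\right) = \left(-47725\right) \left(- \frac{1}{85910}\right) = \frac{9545}{17182}$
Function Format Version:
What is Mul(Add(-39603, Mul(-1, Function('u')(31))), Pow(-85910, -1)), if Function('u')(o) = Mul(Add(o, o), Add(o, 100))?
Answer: Rational(9545, 17182) ≈ 0.55552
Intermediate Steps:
Function('u')(o) = Mul(2, o, Add(100, o)) (Function('u')(o) = Mul(Mul(2, o), Add(100, o)) = Mul(2, o, Add(100, o)))
Mul(Add(-39603, Mul(-1, Function('u')(31))), Pow(-85910, -1)) = Mul(Add(-39603, Mul(-1, Mul(2, 31, Add(100, 31)))), Pow(-85910, -1)) = Mul(Add(-39603, Mul(-1, Mul(2, 31, 131))), Rational(-1, 85910)) = Mul(Add(-39603, Mul(-1, 8122)), Rational(-1, 85910)) = Mul(Add(-39603, -8122), Rational(-1, 85910)) = Mul(-47725, Rational(-1, 85910)) = Rational(9545, 17182)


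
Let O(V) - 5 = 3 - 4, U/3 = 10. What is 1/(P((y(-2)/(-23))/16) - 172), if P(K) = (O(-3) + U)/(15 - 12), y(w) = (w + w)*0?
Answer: -3/482 ≈ -0.0062241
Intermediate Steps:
U = 30 (U = 3*10 = 30)
y(w) = 0 (y(w) = (2*w)*0 = 0)
O(V) = 4 (O(V) = 5 + (3 - 4) = 5 - 1 = 4)
P(K) = 34/3 (P(K) = (4 + 30)/(15 - 12) = 34/3)
1/(P((y(-2)/(-23))/16) - 172) = 1/(34/3 - 172) = 1/(-482/3) = -3/482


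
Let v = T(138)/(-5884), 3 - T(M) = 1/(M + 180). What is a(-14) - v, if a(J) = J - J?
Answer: 953/1871112 ≈ 0.00050932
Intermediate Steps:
a(J) = 0
T(M) = 3 - 1/(180 + M) (T(M) = 3 - 1/(M + 180) = 3 - 1/(180 + M))
v = -953/1871112 (v = ((539 + 3*138)/(180 + 138))/(-5884) = ((539 + 414)/318)*(-1/5884) = ((1/318)*953)*(-1/5884) = (953/318)*(-1/5884) = -953/1871112 ≈ -0.00050932)
a(-14) - v = 0 - 1*(-953/1871112) = 0 + 953/1871112 = 953/1871112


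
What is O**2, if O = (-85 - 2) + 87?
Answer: 0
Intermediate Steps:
O = 0 (O = -87 + 87 = 0)
O**2 = 0**2 = 0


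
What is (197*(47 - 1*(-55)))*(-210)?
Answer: -4219740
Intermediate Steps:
(197*(47 - 1*(-55)))*(-210) = (197*(47 + 55))*(-210) = (197*102)*(-210) = 20094*(-210) = -4219740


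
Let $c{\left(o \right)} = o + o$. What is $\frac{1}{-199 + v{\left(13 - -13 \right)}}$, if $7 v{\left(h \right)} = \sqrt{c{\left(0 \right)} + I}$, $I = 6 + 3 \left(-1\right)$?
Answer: $- \frac{9751}{1940446} - \frac{7 \sqrt{3}}{1940446} \approx -0.0050314$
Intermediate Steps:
$c{\left(o \right)} = 2 o$
$I = 3$ ($I = 6 - 3 = 3$)
$v{\left(h \right)} = \frac{\sqrt{3}}{7}$ ($v{\left(h \right)} = \frac{\sqrt{2 \cdot 0 + 3}}{7} = \frac{\sqrt{0 + 3}}{7} = \frac{\sqrt{3}}{7}$)
$\frac{1}{-199 + v{\left(13 - -13 \right)}} = \frac{1}{-199 + \frac{\sqrt{3}}{7}}$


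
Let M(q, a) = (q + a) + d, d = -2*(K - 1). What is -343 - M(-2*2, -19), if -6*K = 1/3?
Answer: -2899/9 ≈ -322.11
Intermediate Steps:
K = -1/18 (K = -⅙/3 = -⅙*⅓ = -1/18 ≈ -0.055556)
d = 19/9 (d = -2*(-1/18 - 1) = -2*(-19)/18 = -1*(-19/9) = 19/9 ≈ 2.1111)
M(q, a) = 19/9 + a + q (M(q, a) = (q + a) + 19/9 = (a + q) + 19/9 = 19/9 + a + q)
-343 - M(-2*2, -19) = -343 - (19/9 - 19 - 2*2) = -343 - (19/9 - 19 - 4) = -343 - 1*(-188/9) = -343 + 188/9 = -2899/9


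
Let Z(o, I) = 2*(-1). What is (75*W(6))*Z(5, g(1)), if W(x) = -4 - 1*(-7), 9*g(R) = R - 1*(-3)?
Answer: -450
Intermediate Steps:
g(R) = ⅓ + R/9 (g(R) = (R - 1*(-3))/9 = (R + 3)/9 = (3 + R)/9 = ⅓ + R/9)
W(x) = 3 (W(x) = -4 + 7 = 3)
Z(o, I) = -2
(75*W(6))*Z(5, g(1)) = (75*3)*(-2) = 225*(-2) = -450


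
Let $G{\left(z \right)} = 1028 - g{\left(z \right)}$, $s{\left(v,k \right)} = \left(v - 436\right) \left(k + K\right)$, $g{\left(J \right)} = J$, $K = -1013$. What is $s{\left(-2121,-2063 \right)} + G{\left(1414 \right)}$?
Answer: $7864946$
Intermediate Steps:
$s{\left(v,k \right)} = \left(-1013 + k\right) \left(-436 + v\right)$ ($s{\left(v,k \right)} = \left(v - 436\right) \left(k - 1013\right) = \left(-436 + v\right) \left(-1013 + k\right) = \left(-1013 + k\right) \left(-436 + v\right)$)
$G{\left(z \right)} = 1028 - z$
$s{\left(-2121,-2063 \right)} + G{\left(1414 \right)} = \left(441668 - -2148573 - -899468 - -4375623\right) + \left(1028 - 1414\right) = \left(441668 + 2148573 + 899468 + 4375623\right) + \left(1028 - 1414\right) = 7865332 - 386 = 7864946$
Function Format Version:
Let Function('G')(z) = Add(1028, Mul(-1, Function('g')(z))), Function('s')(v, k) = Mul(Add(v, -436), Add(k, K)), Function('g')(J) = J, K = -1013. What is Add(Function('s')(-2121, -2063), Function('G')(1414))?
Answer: 7864946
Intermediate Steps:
Function('s')(v, k) = Mul(Add(-1013, k), Add(-436, v)) (Function('s')(v, k) = Mul(Add(v, -436), Add(k, -1013)) = Mul(Add(-436, v), Add(-1013, k)) = Mul(Add(-1013, k), Add(-436, v)))
Function('G')(z) = Add(1028, Mul(-1, z))
Add(Function('s')(-2121, -2063), Function('G')(1414)) = Add(Add(441668, Mul(-1013, -2121), Mul(-436, -2063), Mul(-2063, -2121)), Add(1028, Mul(-1, 1414))) = Add(Add(441668, 2148573, 899468, 4375623), Add(1028, -1414)) = Add(7865332, -386) = 7864946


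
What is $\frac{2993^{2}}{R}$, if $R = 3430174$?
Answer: $\frac{8958049}{3430174} \approx 2.6115$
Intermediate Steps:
$\frac{2993^{2}}{R} = \frac{2993^{2}}{3430174} = 8958049 \cdot \frac{1}{3430174} = \frac{8958049}{3430174}$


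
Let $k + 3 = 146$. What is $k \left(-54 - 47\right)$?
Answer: $-14443$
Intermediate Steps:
$k = 143$ ($k = -3 + 146 = 143$)
$k \left(-54 - 47\right) = 143 \left(-54 - 47\right) = 143 \left(-101\right) = -14443$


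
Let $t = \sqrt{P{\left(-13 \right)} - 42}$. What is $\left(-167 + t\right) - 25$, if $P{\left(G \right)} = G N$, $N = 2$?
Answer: $-192 + 2 i \sqrt{17} \approx -192.0 + 8.2462 i$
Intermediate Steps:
$P{\left(G \right)} = 2 G$ ($P{\left(G \right)} = G 2 = 2 G$)
$t = 2 i \sqrt{17}$ ($t = \sqrt{2 \left(-13\right) - 42} = \sqrt{-26 - 42} = \sqrt{-68} = 2 i \sqrt{17} \approx 8.2462 i$)
$\left(-167 + t\right) - 25 = \left(-167 + 2 i \sqrt{17}\right) - 25 = -192 + 2 i \sqrt{17}$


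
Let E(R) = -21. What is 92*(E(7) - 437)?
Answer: -42136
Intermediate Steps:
92*(E(7) - 437) = 92*(-21 - 437) = 92*(-458) = -42136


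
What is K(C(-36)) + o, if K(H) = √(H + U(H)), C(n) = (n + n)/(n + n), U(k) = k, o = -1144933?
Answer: -1144933 + √2 ≈ -1.1449e+6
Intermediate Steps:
C(n) = 1 (C(n) = (2*n)/((2*n)) = (2*n)*(1/(2*n)) = 1)
K(H) = √2*√H (K(H) = √(H + H) = √(2*H) = √2*√H)
K(C(-36)) + o = √2*√1 - 1144933 = √2*1 - 1144933 = √2 - 1144933 = -1144933 + √2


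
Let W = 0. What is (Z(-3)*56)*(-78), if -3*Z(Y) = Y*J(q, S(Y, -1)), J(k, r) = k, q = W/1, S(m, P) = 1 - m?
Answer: 0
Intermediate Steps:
q = 0 (q = 0/1 = 0*1 = 0)
Z(Y) = 0 (Z(Y) = -Y*0/3 = -⅓*0 = 0)
(Z(-3)*56)*(-78) = (0*56)*(-78) = 0*(-78) = 0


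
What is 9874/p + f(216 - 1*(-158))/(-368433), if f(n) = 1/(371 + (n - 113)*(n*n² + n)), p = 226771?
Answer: 49671820320001417487/1140786749623971325707 ≈ 0.043542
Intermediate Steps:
f(n) = 1/(371 + (-113 + n)*(n + n³)) (f(n) = 1/(371 + (-113 + n)*(n³ + n)) = 1/(371 + (-113 + n)*(n + n³)))
9874/p + f(216 - 1*(-158))/(-368433) = 9874/226771 + 1/((371 + (216 - 1*(-158))² + (216 - 1*(-158))⁴ - 113*(216 - 1*(-158)) - 113*(216 - 1*(-158))³)*(-368433)) = 9874*(1/226771) - 1/368433/(371 + (216 + 158)² + (216 + 158)⁴ - 113*(216 + 158) - 113*(216 + 158)³) = 9874/226771 - 1/368433/(371 + 374² + 374⁴ - 113*374 - 113*374³) = 9874/226771 - 1/368433/(371 + 139876 + 19565295376 - 42262 - 113*52313624) = 9874/226771 - 1/368433/(371 + 139876 + 19565295376 - 42262 - 5911439512) = 9874/226771 - 1/368433/13653953849 = 9874/226771 + (1/13653953849)*(-1/368433) = 9874/226771 - 1/5030567178448617 = 49671820320001417487/1140786749623971325707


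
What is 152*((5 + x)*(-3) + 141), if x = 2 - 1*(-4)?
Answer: 16416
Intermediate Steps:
x = 6 (x = 2 + 4 = 6)
152*((5 + x)*(-3) + 141) = 152*((5 + 6)*(-3) + 141) = 152*(11*(-3) + 141) = 152*(-33 + 141) = 152*108 = 16416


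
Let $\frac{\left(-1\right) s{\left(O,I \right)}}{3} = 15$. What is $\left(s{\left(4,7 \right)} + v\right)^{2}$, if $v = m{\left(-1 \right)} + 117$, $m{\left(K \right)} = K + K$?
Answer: $4900$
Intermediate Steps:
$m{\left(K \right)} = 2 K$
$s{\left(O,I \right)} = -45$ ($s{\left(O,I \right)} = \left(-3\right) 15 = -45$)
$v = 115$ ($v = 2 \left(-1\right) + 117 = -2 + 117 = 115$)
$\left(s{\left(4,7 \right)} + v\right)^{2} = \left(-45 + 115\right)^{2} = 70^{2} = 4900$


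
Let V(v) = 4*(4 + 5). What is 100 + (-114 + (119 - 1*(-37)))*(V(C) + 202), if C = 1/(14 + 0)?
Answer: 10096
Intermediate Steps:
C = 1/14 ≈ 0.071429
V(v) = 36 (V(v) = 4*9 = 36)
100 + (-114 + (119 - 1*(-37)))*(V(C) + 202) = 100 + (-114 + (119 - 1*(-37)))*(36 + 202) = 100 + (-114 + (119 + 37))*238 = 100 + (-114 + 156)*238 = 100 + 42*238 = 100 + 9996 = 10096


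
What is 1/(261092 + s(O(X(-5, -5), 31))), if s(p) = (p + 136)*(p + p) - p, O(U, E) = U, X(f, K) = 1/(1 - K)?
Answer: 9/2350235 ≈ 3.8294e-6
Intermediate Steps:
s(p) = -p + 2*p*(136 + p) (s(p) = (136 + p)*(2*p) - p = 2*p*(136 + p) - p = -p + 2*p*(136 + p))
1/(261092 + s(O(X(-5, -5), 31))) = 1/(261092 + (-1/(-1 - 5))*(271 + 2*(-1/(-1 - 5)))) = 1/(261092 + (-1/(-6))*(271 + 2*(-1/(-6)))) = 1/(261092 + (-1*(-⅙))*(271 + 2*(-1*(-⅙)))) = 1/(261092 + (271 + 2*(⅙))/6) = 1/(261092 + (271 + ⅓)/6) = 1/(261092 + (⅙)*(814/3)) = 1/(261092 + 407/9) = 1/(2350235/9) = 9/2350235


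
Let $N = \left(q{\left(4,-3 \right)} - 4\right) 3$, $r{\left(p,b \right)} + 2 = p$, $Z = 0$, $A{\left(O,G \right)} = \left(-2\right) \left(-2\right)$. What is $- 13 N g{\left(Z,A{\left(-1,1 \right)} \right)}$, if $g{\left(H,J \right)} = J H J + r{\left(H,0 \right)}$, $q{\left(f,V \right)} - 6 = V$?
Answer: $-78$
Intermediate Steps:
$q{\left(f,V \right)} = 6 + V$
$A{\left(O,G \right)} = 4$
$r{\left(p,b \right)} = -2 + p$
$N = -3$ ($N = \left(\left(6 - 3\right) - 4\right) 3 = \left(3 - 4\right) 3 = \left(-1\right) 3 = -3$)
$g{\left(H,J \right)} = -2 + H + H J^{2}$ ($g{\left(H,J \right)} = J H J + \left(-2 + H\right) = H J J + \left(-2 + H\right) = H J^{2} + \left(-2 + H\right) = -2 + H + H J^{2}$)
$- 13 N g{\left(Z,A{\left(-1,1 \right)} \right)} = \left(-13\right) \left(-3\right) \left(-2 + 0 + 0 \cdot 4^{2}\right) = 39 \left(-2 + 0 + 0 \cdot 16\right) = 39 \left(-2 + 0 + 0\right) = 39 \left(-2\right) = -78$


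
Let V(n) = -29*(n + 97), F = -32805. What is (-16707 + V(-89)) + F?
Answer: -49744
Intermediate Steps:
V(n) = -2813 - 29*n (V(n) = -29*(97 + n) = -2813 - 29*n)
(-16707 + V(-89)) + F = (-16707 + (-2813 - 29*(-89))) - 32805 = (-16707 + (-2813 + 2581)) - 32805 = (-16707 - 232) - 32805 = -16939 - 32805 = -49744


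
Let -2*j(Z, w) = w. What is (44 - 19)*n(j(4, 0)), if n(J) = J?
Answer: 0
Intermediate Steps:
j(Z, w) = -w/2
(44 - 19)*n(j(4, 0)) = (44 - 19)*(-1/2*0) = 25*0 = 0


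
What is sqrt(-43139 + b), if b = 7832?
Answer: 3*I*sqrt(3923) ≈ 187.9*I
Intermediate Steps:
sqrt(-43139 + b) = sqrt(-43139 + 7832) = sqrt(-35307) = 3*I*sqrt(3923)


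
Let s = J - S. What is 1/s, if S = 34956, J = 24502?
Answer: -1/10454 ≈ -9.5657e-5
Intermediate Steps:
s = -10454 (s = 24502 - 1*34956 = 24502 - 34956 = -10454)
1/s = 1/(-10454) = -1/10454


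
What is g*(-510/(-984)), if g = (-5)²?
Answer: 2125/164 ≈ 12.957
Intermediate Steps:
g = 25
g*(-510/(-984)) = 25*(-510/(-984)) = 25*(-510*(-1/984)) = 25*(85/164) = 2125/164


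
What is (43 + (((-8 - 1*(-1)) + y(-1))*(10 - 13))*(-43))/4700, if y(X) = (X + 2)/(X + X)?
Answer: -1849/9400 ≈ -0.19670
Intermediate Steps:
y(X) = (2 + X)/(2*X) (y(X) = (2 + X)/((2*X)) = (2 + X)*(1/(2*X)) = (2 + X)/(2*X))
(43 + (((-8 - 1*(-1)) + y(-1))*(10 - 13))*(-43))/4700 = (43 + (((-8 - 1*(-1)) + (1/2)*(2 - 1)/(-1))*(10 - 13))*(-43))/4700 = (43 + (((-8 + 1) + (1/2)*(-1)*1)*(-3))*(-43))*(1/4700) = (43 + ((-7 - 1/2)*(-3))*(-43))*(1/4700) = (43 - 15/2*(-3)*(-43))*(1/4700) = (43 + (45/2)*(-43))*(1/4700) = (43 - 1935/2)*(1/4700) = -1849/2*1/4700 = -1849/9400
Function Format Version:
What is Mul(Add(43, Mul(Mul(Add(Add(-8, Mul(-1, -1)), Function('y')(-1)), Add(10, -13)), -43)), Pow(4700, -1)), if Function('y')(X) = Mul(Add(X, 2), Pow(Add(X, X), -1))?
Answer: Rational(-1849, 9400) ≈ -0.19670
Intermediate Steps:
Function('y')(X) = Mul(Rational(1, 2), Pow(X, -1), Add(2, X)) (Function('y')(X) = Mul(Add(2, X), Pow(Mul(2, X), -1)) = Mul(Add(2, X), Mul(Rational(1, 2), Pow(X, -1))) = Mul(Rational(1, 2), Pow(X, -1), Add(2, X)))
Mul(Add(43, Mul(Mul(Add(Add(-8, Mul(-1, -1)), Function('y')(-1)), Add(10, -13)), -43)), Pow(4700, -1)) = Mul(Add(43, Mul(Mul(Add(Add(-8, Mul(-1, -1)), Mul(Rational(1, 2), Pow(-1, -1), Add(2, -1))), Add(10, -13)), -43)), Pow(4700, -1)) = Mul(Add(43, Mul(Mul(Add(Add(-8, 1), Mul(Rational(1, 2), -1, 1)), -3), -43)), Rational(1, 4700)) = Mul(Add(43, Mul(Mul(Add(-7, Rational(-1, 2)), -3), -43)), Rational(1, 4700)) = Mul(Add(43, Mul(Mul(Rational(-15, 2), -3), -43)), Rational(1, 4700)) = Mul(Add(43, Mul(Rational(45, 2), -43)), Rational(1, 4700)) = Mul(Add(43, Rational(-1935, 2)), Rational(1, 4700)) = Mul(Rational(-1849, 2), Rational(1, 4700)) = Rational(-1849, 9400)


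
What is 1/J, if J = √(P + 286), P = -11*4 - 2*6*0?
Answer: √2/22 ≈ 0.064282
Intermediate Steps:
P = -44 (P = -44 - 12*0 = -44 + 0 = -44)
J = 11*√2 (J = √(-44 + 286) = √242 = 11*√2 ≈ 15.556)
1/J = 1/(11*√2) = √2/22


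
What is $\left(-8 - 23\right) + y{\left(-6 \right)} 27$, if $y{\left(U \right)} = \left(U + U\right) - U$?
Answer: $-193$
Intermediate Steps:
$y{\left(U \right)} = U$ ($y{\left(U \right)} = 2 U - U = U$)
$\left(-8 - 23\right) + y{\left(-6 \right)} 27 = \left(-8 - 23\right) - 162 = -31 - 162 = -193$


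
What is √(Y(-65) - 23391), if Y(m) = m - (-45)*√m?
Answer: √(-23456 + 45*I*√65) ≈ 1.184 + 153.16*I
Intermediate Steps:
Y(m) = m + 45*√m
√(Y(-65) - 23391) = √((-65 + 45*√(-65)) - 23391) = √((-65 + 45*(I*√65)) - 23391) = √((-65 + 45*I*√65) - 23391) = √(-23456 + 45*I*√65)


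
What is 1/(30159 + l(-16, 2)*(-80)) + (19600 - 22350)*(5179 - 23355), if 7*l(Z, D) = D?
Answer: 10544274752007/210953 ≈ 4.9984e+7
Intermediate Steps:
l(Z, D) = D/7
1/(30159 + l(-16, 2)*(-80)) + (19600 - 22350)*(5179 - 23355) = 1/(30159 + ((1/7)*2)*(-80)) + (19600 - 22350)*(5179 - 23355) = 1/(30159 + (2/7)*(-80)) - 2750*(-18176) = 1/(30159 - 160/7) + 49984000 = 1/(210953/7) + 49984000 = 7/210953 + 49984000 = 10544274752007/210953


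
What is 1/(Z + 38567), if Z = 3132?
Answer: 1/41699 ≈ 2.3981e-5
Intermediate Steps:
1/(Z + 38567) = 1/(3132 + 38567) = 1/41699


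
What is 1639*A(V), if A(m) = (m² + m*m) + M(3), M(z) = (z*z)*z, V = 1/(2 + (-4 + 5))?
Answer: 401555/9 ≈ 44617.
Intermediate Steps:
V = ⅓ (V = 1/(2 + 1) = 1/3 = ⅓ ≈ 0.33333)
M(z) = z³ (M(z) = z²*z = z³)
A(m) = 27 + 2*m² (A(m) = (m² + m*m) + 3³ = (m² + m²) + 27 = 2*m² + 27 = 27 + 2*m²)
1639*A(V) = 1639*(27 + 2*(⅓)²) = 1639*(27 + 2*(⅑)) = 1639*(27 + 2/9) = 1639*(245/9) = 401555/9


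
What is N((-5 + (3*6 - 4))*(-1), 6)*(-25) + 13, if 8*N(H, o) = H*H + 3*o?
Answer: -2371/8 ≈ -296.38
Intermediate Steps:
N(H, o) = H²/8 + 3*o/8 (N(H, o) = (H*H + 3*o)/8 = (H² + 3*o)/8 = H²/8 + 3*o/8)
N((-5 + (3*6 - 4))*(-1), 6)*(-25) + 13 = (((-5 + (3*6 - 4))*(-1))²/8 + (3/8)*6)*(-25) + 13 = (((-5 + (18 - 4))*(-1))²/8 + 9/4)*(-25) + 13 = (((-5 + 14)*(-1))²/8 + 9/4)*(-25) + 13 = ((9*(-1))²/8 + 9/4)*(-25) + 13 = ((⅛)*(-9)² + 9/4)*(-25) + 13 = ((⅛)*81 + 9/4)*(-25) + 13 = (81/8 + 9/4)*(-25) + 13 = (99/8)*(-25) + 13 = -2475/8 + 13 = -2371/8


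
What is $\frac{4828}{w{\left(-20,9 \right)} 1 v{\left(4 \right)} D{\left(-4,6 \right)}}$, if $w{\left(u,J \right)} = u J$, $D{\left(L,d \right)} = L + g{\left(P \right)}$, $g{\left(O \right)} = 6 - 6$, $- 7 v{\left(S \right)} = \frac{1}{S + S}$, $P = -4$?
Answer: $- \frac{16898}{45} \approx -375.51$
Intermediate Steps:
$v{\left(S \right)} = - \frac{1}{14 S}$ ($v{\left(S \right)} = - \frac{1}{7 \left(S + S\right)} = - \frac{1}{7 \cdot 2 S} = - \frac{\frac{1}{2} \frac{1}{S}}{7} = - \frac{1}{14 S}$)
$g{\left(O \right)} = 0$ ($g{\left(O \right)} = 6 - 6 = 0$)
$D{\left(L,d \right)} = L$ ($D{\left(L,d \right)} = L + 0 = L$)
$w{\left(u,J \right)} = J u$
$\frac{4828}{w{\left(-20,9 \right)} 1 v{\left(4 \right)} D{\left(-4,6 \right)}} = \frac{4828}{9 \left(-20\right) 1 \left(- \frac{1}{14 \cdot 4}\right) \left(-4\right)} = \frac{4828}{\left(-180\right) 1 \left(\left(- \frac{1}{14}\right) \frac{1}{4}\right) \left(-4\right)} = \frac{4828}{\left(-180\right) 1 \left(- \frac{1}{56}\right) \left(-4\right)} = \frac{4828}{\left(-180\right) \left(\left(- \frac{1}{56}\right) \left(-4\right)\right)} = \frac{4828}{\left(-180\right) \frac{1}{14}} = \frac{4828}{- \frac{90}{7}} = 4828 \left(- \frac{7}{90}\right) = - \frac{16898}{45}$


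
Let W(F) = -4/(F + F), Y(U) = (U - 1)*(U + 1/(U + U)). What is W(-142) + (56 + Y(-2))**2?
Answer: 4473087/1136 ≈ 3937.6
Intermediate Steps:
Y(U) = (-1 + U)*(U + 1/(2*U))
W(F) = -2/F (W(F) = -4/(2*F) = (1/(2*F))*(-4) = -2/F)
W(-142) + (56 + Y(-2))**2 = -2/(-142) + (56 + (1/2 + (-2)**2 - 1*(-2) - 1/2/(-2)))**2 = -2*(-1/142) + (56 + (1/2 + 4 + 2 - 1/2*(-1/2)))**2 = 1/71 + (56 + (1/2 + 4 + 2 + 1/4))**2 = 1/71 + (56 + 27/4)**2 = 1/71 + (251/4)**2 = 1/71 + 63001/16 = 4473087/1136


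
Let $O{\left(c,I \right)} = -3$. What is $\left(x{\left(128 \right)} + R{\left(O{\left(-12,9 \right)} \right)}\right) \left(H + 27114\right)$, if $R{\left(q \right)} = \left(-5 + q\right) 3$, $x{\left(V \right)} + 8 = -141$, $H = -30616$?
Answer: $605846$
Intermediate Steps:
$x{\left(V \right)} = -149$ ($x{\left(V \right)} = -8 - 141 = -149$)
$R{\left(q \right)} = -15 + 3 q$
$\left(x{\left(128 \right)} + R{\left(O{\left(-12,9 \right)} \right)}\right) \left(H + 27114\right) = \left(-149 + \left(-15 + 3 \left(-3\right)\right)\right) \left(-30616 + 27114\right) = \left(-149 - 24\right) \left(-3502\right) = \left(-173\right) \left(-3502\right) = 605846$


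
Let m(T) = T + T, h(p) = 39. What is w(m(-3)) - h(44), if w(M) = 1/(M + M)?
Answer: -469/12 ≈ -39.083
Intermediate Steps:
m(T) = 2*T
w(M) = 1/(2*M)
w(m(-3)) - h(44) = 1/(2*((2*(-3)))) - 1*39 = (½)/(-6) - 39 = (½)*(-⅙) - 39 = -1/12 - 39 = -469/12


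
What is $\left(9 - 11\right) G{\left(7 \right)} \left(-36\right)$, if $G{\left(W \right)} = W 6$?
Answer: $3024$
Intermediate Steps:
$G{\left(W \right)} = 6 W$
$\left(9 - 11\right) G{\left(7 \right)} \left(-36\right) = \left(9 - 11\right) 6 \cdot 7 \left(-36\right) = \left(9 - 11\right) 42 \left(-36\right) = \left(-2\right) 42 \left(-36\right) = \left(-84\right) \left(-36\right) = 3024$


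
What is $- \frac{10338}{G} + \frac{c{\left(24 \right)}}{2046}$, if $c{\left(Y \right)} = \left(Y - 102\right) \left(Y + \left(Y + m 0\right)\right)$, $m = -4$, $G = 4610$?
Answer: $- \frac{3200949}{786005} \approx -4.0724$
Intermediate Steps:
$c{\left(Y \right)} = 2 Y \left(-102 + Y\right)$ ($c{\left(Y \right)} = \left(Y - 102\right) \left(Y + \left(Y - 0\right)\right) = \left(-102 + Y\right) \left(Y + \left(Y + 0\right)\right) = \left(-102 + Y\right) \left(Y + Y\right) = \left(-102 + Y\right) 2 Y = 2 Y \left(-102 + Y\right)$)
$- \frac{10338}{G} + \frac{c{\left(24 \right)}}{2046} = - \frac{10338}{4610} + \frac{2 \cdot 24 \left(-102 + 24\right)}{2046} = \left(-10338\right) \frac{1}{4610} + 2 \cdot 24 \left(-78\right) \frac{1}{2046} = - \frac{5169}{2305} - \frac{624}{341} = - \frac{3200949}{786005}$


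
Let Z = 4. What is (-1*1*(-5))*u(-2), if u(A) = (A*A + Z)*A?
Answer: -80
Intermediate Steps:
u(A) = A*(4 + A**2) (u(A) = (A*A + 4)*A = (A**2 + 4)*A = (4 + A**2)*A = A*(4 + A**2))
(-1*1*(-5))*u(-2) = (-1*1*(-5))*(-2*(4 + (-2)**2)) = (-1*(-5))*(-2*(4 + 4)) = 5*(-2*8) = 5*(-16) = -80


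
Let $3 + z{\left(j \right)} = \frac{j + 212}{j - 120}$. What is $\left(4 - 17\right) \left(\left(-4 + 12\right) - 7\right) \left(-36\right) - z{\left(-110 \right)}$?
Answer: $\frac{54216}{115} \approx 471.44$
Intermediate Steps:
$z{\left(j \right)} = -3 + \frac{212 + j}{-120 + j}$ ($z{\left(j \right)} = -3 + \frac{j + 212}{j - 120} = -3 + \frac{212 + j}{-120 + j}$)
$\left(4 - 17\right) \left(\left(-4 + 12\right) - 7\right) \left(-36\right) - z{\left(-110 \right)} = \left(4 - 17\right) \left(\left(-4 + 12\right) - 7\right) \left(-36\right) - \frac{2 \left(286 - -110\right)}{-120 - 110} = \left(4 - 17\right) \left(8 - 7\right) \left(-36\right) - \frac{2 \left(286 + 110\right)}{-230} = \left(-13\right) 1 \left(-36\right) - 2 \left(- \frac{1}{230}\right) 396 = \left(-13\right) \left(-36\right) - - \frac{396}{115} = 468 + \frac{396}{115} = \frac{54216}{115}$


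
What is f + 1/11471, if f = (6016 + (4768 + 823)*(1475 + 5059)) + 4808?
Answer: 419178076879/11471 ≈ 3.6542e+7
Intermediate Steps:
f = 36542418 (f = (6016 + 5591*6534) + 4808 = (6016 + 36531594) + 4808 = 36537610 + 4808 = 36542418)
f + 1/11471 = 36542418 + 1/11471 = 419178076879/11471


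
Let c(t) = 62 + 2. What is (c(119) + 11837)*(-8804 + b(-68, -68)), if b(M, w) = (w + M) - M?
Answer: -105585672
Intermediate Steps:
b(M, w) = w (b(M, w) = (M + w) - M = w)
c(t) = 64
(c(119) + 11837)*(-8804 + b(-68, -68)) = (64 + 11837)*(-8804 - 68) = 11901*(-8872) = -105585672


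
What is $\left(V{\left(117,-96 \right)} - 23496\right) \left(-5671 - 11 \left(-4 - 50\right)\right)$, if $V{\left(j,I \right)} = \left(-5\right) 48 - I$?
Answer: $120020280$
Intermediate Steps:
$V{\left(j,I \right)} = -240 - I$
$\left(V{\left(117,-96 \right)} - 23496\right) \left(-5671 - 11 \left(-4 - 50\right)\right) = \left(\left(-240 - -96\right) - 23496\right) \left(-5671 - 11 \left(-4 - 50\right)\right) = \left(\left(-240 + 96\right) - 23496\right) \left(-5671 - -594\right) = \left(-144 - 23496\right) \left(-5671 + 594\right) = \left(-23640\right) \left(-5077\right) = 120020280$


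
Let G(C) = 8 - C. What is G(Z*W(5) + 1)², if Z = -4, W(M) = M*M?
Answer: 11449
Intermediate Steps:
W(M) = M²
G(Z*W(5) + 1)² = (8 - (-4*5² + 1))² = (8 - (-4*25 + 1))² = (8 - (-100 + 1))² = (8 - 1*(-99))² = (8 + 99)² = 107² = 11449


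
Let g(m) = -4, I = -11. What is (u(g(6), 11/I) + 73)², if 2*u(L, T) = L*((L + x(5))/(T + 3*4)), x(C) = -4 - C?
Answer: 687241/121 ≈ 5679.7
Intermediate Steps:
u(L, T) = L*(-9 + L)/(2*(12 + T)) (u(L, T) = (L*((L + (-4 - 1*5))/(T + 3*4)))/2 = (L*((L + (-4 - 5))/(T + 12)))/2 = (L*((L - 9)/(12 + T)))/2 = (L*((-9 + L)/(12 + T)))/2 = (L*(-9 + L)/(12 + T))/2 = L*(-9 + L)/(2*(12 + T)))
(u(g(6), 11/I) + 73)² = ((½)*(-4)*(-9 - 4)/(12 + 11/(-11)) + 73)² = ((½)*(-4)*(-13)/(12 + 11*(-1/11)) + 73)² = ((½)*(-4)*(-13)/(12 - 1) + 73)² = ((½)*(-4)*(-13)/11 + 73)² = ((½)*(-4)*(1/11)*(-13) + 73)² = (26/11 + 73)² = (829/11)² = 687241/121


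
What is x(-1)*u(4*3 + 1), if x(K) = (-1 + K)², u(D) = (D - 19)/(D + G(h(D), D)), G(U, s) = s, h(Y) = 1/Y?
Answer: -12/13 ≈ -0.92308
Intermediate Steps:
u(D) = (-19 + D)/(2*D) (u(D) = (D - 19)/(D + D) = (-19 + D)/((2*D)) = (-19 + D)*(1/(2*D)) = (-19 + D)/(2*D))
x(-1)*u(4*3 + 1) = (-1 - 1)²*((-19 + (4*3 + 1))/(2*(4*3 + 1))) = (-2)²*((-19 + (12 + 1))/(2*(12 + 1))) = 4*((½)*(-19 + 13)/13) = 4*((½)*(1/13)*(-6)) = 4*(-3/13) = -12/13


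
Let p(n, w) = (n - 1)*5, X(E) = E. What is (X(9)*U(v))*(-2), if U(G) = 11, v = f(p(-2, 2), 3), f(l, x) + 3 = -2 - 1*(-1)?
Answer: -198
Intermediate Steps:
p(n, w) = -5 + 5*n (p(n, w) = (-1 + n)*5 = -5 + 5*n)
f(l, x) = -4 (f(l, x) = -3 + (-2 - 1*(-1)) = -3 + (-2 + 1) = -3 - 1 = -4)
v = -4
(X(9)*U(v))*(-2) = (9*11)*(-2) = 99*(-2) = -198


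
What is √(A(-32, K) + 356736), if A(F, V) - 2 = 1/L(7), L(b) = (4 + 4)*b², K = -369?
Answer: √279682594/28 ≈ 597.28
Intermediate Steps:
L(b) = 8*b²
A(F, V) = 785/392 (A(F, V) = 2 + 1/(8*7²) = 2 + 1/(8*49) = 2 + 1/392 = 785/392)
√(A(-32, K) + 356736) = √(785/392 + 356736) = √(139841297/392) = √279682594/28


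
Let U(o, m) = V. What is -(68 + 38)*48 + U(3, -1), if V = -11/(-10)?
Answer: -50869/10 ≈ -5086.9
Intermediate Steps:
V = 11/10 (V = -11*(-⅒) = 11/10 ≈ 1.1000)
U(o, m) = 11/10
-(68 + 38)*48 + U(3, -1) = -(68 + 38)*48 + 11/10 = -1*106*48 + 11/10 = -106*48 + 11/10 = -5088 + 11/10 = -50869/10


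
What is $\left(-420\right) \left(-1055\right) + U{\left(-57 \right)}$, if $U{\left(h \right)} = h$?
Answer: $443043$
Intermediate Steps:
$\left(-420\right) \left(-1055\right) + U{\left(-57 \right)} = \left(-420\right) \left(-1055\right) - 57 = 443100 - 57 = 443043$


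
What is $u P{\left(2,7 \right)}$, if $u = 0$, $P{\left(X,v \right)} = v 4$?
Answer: $0$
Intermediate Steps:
$P{\left(X,v \right)} = 4 v$
$u P{\left(2,7 \right)} = 0 \cdot 4 \cdot 7 = 0 \cdot 28 = 0$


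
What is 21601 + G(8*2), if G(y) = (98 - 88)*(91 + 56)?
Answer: 23071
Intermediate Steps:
G(y) = 1470 (G(y) = 10*147 = 1470)
21601 + G(8*2) = 21601 + 1470 = 23071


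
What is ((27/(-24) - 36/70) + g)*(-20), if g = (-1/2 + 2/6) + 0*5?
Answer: 1517/42 ≈ 36.119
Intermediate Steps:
g = -⅙ (g = (-1*½ + 2*(⅙)) + 0 = (-½ + ⅓) + 0 = -⅙ + 0 = -⅙ ≈ -0.16667)
((27/(-24) - 36/70) + g)*(-20) = ((27/(-24) - 36/70) - ⅙)*(-20) = ((27*(-1/24) - 36*1/70) - ⅙)*(-20) = ((-9/8 - 18/35) - ⅙)*(-20) = (-459/280 - ⅙)*(-20) = -1517/840*(-20) = 1517/42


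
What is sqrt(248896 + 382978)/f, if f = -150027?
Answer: -sqrt(631874)/150027 ≈ -0.0052984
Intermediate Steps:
sqrt(248896 + 382978)/f = sqrt(248896 + 382978)/(-150027) = sqrt(631874)*(-1/150027) = -sqrt(631874)/150027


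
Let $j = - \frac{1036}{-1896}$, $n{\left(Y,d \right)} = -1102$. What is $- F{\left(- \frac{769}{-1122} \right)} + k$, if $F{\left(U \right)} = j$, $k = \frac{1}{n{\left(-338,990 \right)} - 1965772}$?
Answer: $- \frac{127355210}{233074569} \approx -0.54641$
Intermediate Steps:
$j = \frac{259}{474}$ ($j = \left(-1036\right) \left(- \frac{1}{1896}\right) = \frac{259}{474} \approx 0.54641$)
$k = - \frac{1}{1966874}$ ($k = \frac{1}{-1102 - 1965772} = \frac{1}{-1966874} = - \frac{1}{1966874} \approx -5.0842 \cdot 10^{-7}$)
$F{\left(U \right)} = \frac{259}{474}$
$- F{\left(- \frac{769}{-1122} \right)} + k = \left(-1\right) \frac{259}{474} - \frac{1}{1966874} = - \frac{259}{474} - \frac{1}{1966874} = - \frac{127355210}{233074569}$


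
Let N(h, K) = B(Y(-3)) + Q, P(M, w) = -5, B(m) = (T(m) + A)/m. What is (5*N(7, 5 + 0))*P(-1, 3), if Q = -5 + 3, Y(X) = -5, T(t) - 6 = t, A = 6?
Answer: 85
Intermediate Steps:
T(t) = 6 + t
B(m) = (12 + m)/m (B(m) = ((6 + m) + 6)/m = (12 + m)/m)
Q = -2
N(h, K) = -17/5 (N(h, K) = (12 - 5)/(-5) - 2 = -⅕*7 - 2 = -7/5 - 2 = -17/5)
(5*N(7, 5 + 0))*P(-1, 3) = (5*(-17/5))*(-5) = -17*(-5) = 85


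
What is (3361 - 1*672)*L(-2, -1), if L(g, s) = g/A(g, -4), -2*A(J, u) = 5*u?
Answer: -2689/5 ≈ -537.80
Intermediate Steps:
A(J, u) = -5*u/2
L(g, s) = g/10 (L(g, s) = g/((-5/2*(-4))) = g/10)
(3361 - 1*672)*L(-2, -1) = (3361 - 1*672)*((1/10)*(-2)) = (3361 - 672)*(-1/5) = 2689*(-1/5) = -2689/5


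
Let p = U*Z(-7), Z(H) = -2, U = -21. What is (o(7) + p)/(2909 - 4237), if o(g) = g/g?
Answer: -43/1328 ≈ -0.032380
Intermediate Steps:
o(g) = 1
p = 42 (p = -21*(-2) = 42)
(o(7) + p)/(2909 - 4237) = (1 + 42)/(2909 - 4237) = 43/(-1328) = 43*(-1/1328) = -43/1328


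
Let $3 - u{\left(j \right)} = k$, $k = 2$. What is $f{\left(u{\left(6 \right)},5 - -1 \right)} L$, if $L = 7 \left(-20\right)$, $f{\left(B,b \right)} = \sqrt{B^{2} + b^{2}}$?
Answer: $- 140 \sqrt{37} \approx -851.59$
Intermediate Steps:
$u{\left(j \right)} = 1$ ($u{\left(j \right)} = 3 - 2 = 1$)
$L = -140$
$f{\left(u{\left(6 \right)},5 - -1 \right)} L = \sqrt{1^{2} + \left(5 - -1\right)^{2}} \left(-140\right) = \sqrt{1 + \left(5 + 1\right)^{2}} \left(-140\right) = \sqrt{1 + 6^{2}} \left(-140\right) = \sqrt{1 + 36} \left(-140\right) = \sqrt{37} \left(-140\right) = - 140 \sqrt{37}$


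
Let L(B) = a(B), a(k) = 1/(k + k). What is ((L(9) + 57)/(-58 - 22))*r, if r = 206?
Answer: -105781/720 ≈ -146.92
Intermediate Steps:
a(k) = 1/(2*k)
L(B) = 1/(2*B)
((L(9) + 57)/(-58 - 22))*r = (((½)/9 + 57)/(-58 - 22))*206 = (((½)*(⅑) + 57)/(-80))*206 = ((1/18 + 57)*(-1/80))*206 = ((1027/18)*(-1/80))*206 = -1027/1440*206 = -105781/720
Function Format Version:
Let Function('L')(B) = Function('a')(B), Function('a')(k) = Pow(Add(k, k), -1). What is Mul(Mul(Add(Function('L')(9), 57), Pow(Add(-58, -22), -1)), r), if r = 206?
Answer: Rational(-105781, 720) ≈ -146.92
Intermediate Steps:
Function('a')(k) = Mul(Rational(1, 2), Pow(k, -1)) (Function('a')(k) = Pow(Mul(2, k), -1) = Mul(Rational(1, 2), Pow(k, -1)))
Function('L')(B) = Mul(Rational(1, 2), Pow(B, -1))
Mul(Mul(Add(Function('L')(9), 57), Pow(Add(-58, -22), -1)), r) = Mul(Mul(Add(Mul(Rational(1, 2), Pow(9, -1)), 57), Pow(Add(-58, -22), -1)), 206) = Mul(Mul(Add(Mul(Rational(1, 2), Rational(1, 9)), 57), Pow(-80, -1)), 206) = Mul(Mul(Add(Rational(1, 18), 57), Rational(-1, 80)), 206) = Mul(Mul(Rational(1027, 18), Rational(-1, 80)), 206) = Mul(Rational(-1027, 1440), 206) = Rational(-105781, 720)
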